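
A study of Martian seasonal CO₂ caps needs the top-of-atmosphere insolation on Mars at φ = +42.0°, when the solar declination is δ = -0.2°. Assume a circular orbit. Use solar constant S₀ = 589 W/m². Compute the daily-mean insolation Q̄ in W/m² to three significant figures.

Q̄ ≈ 139 W/m²

cos H₀ = −tan(+42.0°) tan(-0.200°) = 0.0031, H₀ = 1.5677 rad.
Bracket: H₀ sin φ sin δ + cos φ cos δ sin H₀ = 1.5677×0.66913×-0.00349 + 0.74314×0.99999×1.00000 = -0.003661 + 0.743133 = 0.739472.
Q̄ = (S₀/π) × [bracket] = (589/π) × 0.739472 = 138.6 W/m².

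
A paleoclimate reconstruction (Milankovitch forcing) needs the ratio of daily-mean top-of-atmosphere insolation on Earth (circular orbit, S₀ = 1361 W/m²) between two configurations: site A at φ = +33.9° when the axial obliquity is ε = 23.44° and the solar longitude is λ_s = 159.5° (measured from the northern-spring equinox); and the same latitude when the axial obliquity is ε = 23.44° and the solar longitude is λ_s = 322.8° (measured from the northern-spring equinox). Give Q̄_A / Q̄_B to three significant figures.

Q̄_A / Q̄_B ≈ 1.56

— Configuration A (φ=+33.9°):
Solar declination: sin δ = sin ε · sin λ_s = sin 23.44° × sin 159.5° = 0.13931, so δ = +8.008°.
cos H₀ = −tan(+33.9°) tan(+8.008°) = -0.0945, H₀ = 1.6655 rad.
Bracket: H₀ sin φ sin δ + cos φ cos δ sin H₀ = 1.6655×0.55775×0.13931 + 0.83001×0.99025×0.99552 = 0.129410 + 0.818235 = 0.947645.
Q̄ = (S₀/π) × [bracket] = (1361/π) × 0.947645 = 410.54 W/m².
— Configuration B (φ=+33.9°):
Solar declination: sin δ = sin ε · sin λ_s = sin 23.44° × sin 322.8° = -0.24050, so δ = -13.916°.
cos H₀ = −tan(+33.9°) tan(-13.916°) = 0.1665, H₀ = 1.4035 rad.
Bracket: H₀ sin φ sin δ + cos φ cos δ sin H₀ = 1.4035×0.55775×-0.24050 + 0.83001×0.97065×0.98604 = -0.188264 + 0.794402 = 0.606138.
Q̄ = (S₀/π) × [bracket] = (1361/π) × 0.606138 = 262.59 W/m².
Ratio Q̄_A / Q̄_B = 410.54 / 262.59 = 1.563.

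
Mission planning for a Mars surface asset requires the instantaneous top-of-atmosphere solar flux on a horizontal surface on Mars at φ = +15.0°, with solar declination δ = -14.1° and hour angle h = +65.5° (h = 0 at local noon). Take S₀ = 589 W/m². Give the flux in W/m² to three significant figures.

192 W/m²

cos θ_z = sin φ sin δ + cos φ cos δ cos h = -0.063052 + 0.388495 = 0.325443.
Flux = S₀ · cos θ_z = 589 × 0.325443 = 191.7 W/m².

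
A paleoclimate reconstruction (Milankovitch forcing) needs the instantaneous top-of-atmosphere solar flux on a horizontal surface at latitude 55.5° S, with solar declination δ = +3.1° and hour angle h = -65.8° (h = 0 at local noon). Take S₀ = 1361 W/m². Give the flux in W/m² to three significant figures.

255 W/m²

cos θ_z = sin φ sin δ + cos φ cos δ cos h = -0.044568 + 0.231843 = 0.187275.
Flux = S₀ · cos θ_z = 1361 × 0.187275 = 254.9 W/m².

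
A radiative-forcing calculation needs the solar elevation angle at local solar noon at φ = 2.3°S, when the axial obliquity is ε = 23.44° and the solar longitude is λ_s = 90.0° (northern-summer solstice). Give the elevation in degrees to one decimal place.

Solar declination: sin δ = sin ε · sin λ_s = sin 23.44° × sin 90.0° = 0.39779, so δ = +23.440°.
At local noon the hour angle is zero, so the zenith angle equals |φ − δ| = |-2.3° − (+23.440°)| = 25.740°.
Elevation = 90° − 25.740° = 64.3°.

64.3°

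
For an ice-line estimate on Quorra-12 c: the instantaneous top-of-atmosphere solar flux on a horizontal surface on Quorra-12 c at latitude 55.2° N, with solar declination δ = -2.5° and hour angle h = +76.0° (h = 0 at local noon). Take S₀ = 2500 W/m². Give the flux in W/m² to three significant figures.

255 W/m²

cos θ_z = sin φ sin δ + cos φ cos δ cos h = -0.035818 + 0.137937 = 0.102119.
Flux = S₀ · cos θ_z = 2500 × 0.102119 = 255.3 W/m².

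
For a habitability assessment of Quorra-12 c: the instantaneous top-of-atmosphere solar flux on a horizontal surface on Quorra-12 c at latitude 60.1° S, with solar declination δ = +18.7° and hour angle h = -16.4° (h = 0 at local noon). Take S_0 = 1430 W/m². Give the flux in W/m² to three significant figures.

250 W/m²

cos θ_z = sin ϕ sin δ + cos ϕ cos δ cos h = -0.277938 + 0.452962 = 0.175024.
Flux = S_0 · cos θ_z = 1430 × 0.175024 = 250.3 W/m².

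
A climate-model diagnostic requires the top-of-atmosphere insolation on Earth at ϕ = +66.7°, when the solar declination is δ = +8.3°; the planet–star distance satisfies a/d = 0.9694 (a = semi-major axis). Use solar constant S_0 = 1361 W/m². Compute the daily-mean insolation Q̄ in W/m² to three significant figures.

cos h₀ = −tan(+66.7°) tan(+8.300°) = -0.3387, h₀ = 1.9164 rad.
Bracket: h₀ sin ϕ sin δ + cos ϕ cos δ sin h₀ = 1.9164×0.91845×0.14436 + 0.39555×0.98953×0.94088 = 0.254091 + 0.368269 = 0.622360.
Inverse-square distance factor (a/d)² = 0.9694² = 0.939736.
Q̄ = (S_0/π) × 0.939736 × [bracket] = (1361/π) × 0.939736 × 0.622360 = 253.4 W/m².

Q̄ ≈ 253 W/m²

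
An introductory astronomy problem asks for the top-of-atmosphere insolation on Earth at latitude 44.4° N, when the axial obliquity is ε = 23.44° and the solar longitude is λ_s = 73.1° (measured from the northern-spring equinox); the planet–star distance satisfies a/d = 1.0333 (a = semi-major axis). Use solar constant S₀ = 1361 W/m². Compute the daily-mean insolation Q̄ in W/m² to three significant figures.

Solar declination: sin δ = sin ε · sin λ_s = sin 23.44° × sin 73.1° = 0.38061, so δ = +22.371°.
cos H₀ = −tan(+44.4°) tan(+22.371°) = -0.4031, H₀ = 1.9856 rad.
Bracket: H₀ sin φ sin δ + cos φ cos δ sin H₀ = 1.9856×0.69966×0.38061 + 0.71447×0.92474×0.91518 = 0.528760 + 0.604658 = 1.133418.
Inverse-square distance factor (a/d)² = 1.0333² = 1.067709.
Q̄ = (S₀/π) × 1.067709 × [bracket] = (1361/π) × 1.067709 × 1.133418 = 524.3 W/m².

Q̄ ≈ 524 W/m²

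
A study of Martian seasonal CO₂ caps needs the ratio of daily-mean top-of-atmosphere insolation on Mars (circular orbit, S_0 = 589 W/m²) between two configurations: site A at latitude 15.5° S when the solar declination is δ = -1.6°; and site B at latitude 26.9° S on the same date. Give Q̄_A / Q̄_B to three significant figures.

Q̄_A / Q̄_B ≈ 1.07

— Configuration A (ϕ=-15.5°):
cos h₀ = −tan(-15.5°) tan(-1.600°) = -0.0077, h₀ = 1.5785 rad.
Bracket: h₀ sin ϕ sin δ + cos ϕ cos δ sin h₀ = 1.5785×-0.26724×-0.02792 + 0.96363×0.99961×0.99997 = 0.011778 + 0.963225 = 0.975003.
Q̄ = (S_0/π) × [bracket] = (589/π) × 0.975003 = 182.80 W/m².
— Configuration B (ϕ=-26.9°):
cos h₀ = −tan(-26.9°) tan(-1.600°) = -0.0142, h₀ = 1.5850 rad.
Bracket: h₀ sin ϕ sin δ + cos ϕ cos δ sin h₀ = 1.5850×-0.45243×-0.02792 + 0.89180×0.99961×0.99990 = 0.020021 + 0.891363 = 0.911384.
Q̄ = (S_0/π) × [bracket] = (589/π) × 0.911384 = 170.87 W/m².
Ratio Q̄_A / Q̄_B = 182.80 / 170.87 = 1.070.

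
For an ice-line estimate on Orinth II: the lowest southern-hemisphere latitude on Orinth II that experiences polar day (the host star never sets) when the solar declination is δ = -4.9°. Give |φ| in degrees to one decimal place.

|φ| = 85.1°

Polar day requires cos H₀ = −tan φ tan δ ≤ −1, i.e. tan φ tan δ ≥ 1.
The boundary is |tan φ| · |tan δ| = 1, so |φ| = 90° − |δ| = 90° − 4.9° = 85.1° in the southern hemisphere.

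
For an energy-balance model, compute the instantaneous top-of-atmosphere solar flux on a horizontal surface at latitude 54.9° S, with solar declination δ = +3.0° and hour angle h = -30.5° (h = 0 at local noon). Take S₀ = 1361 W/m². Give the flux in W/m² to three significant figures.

615 W/m²

cos θ_z = sin φ sin δ + cos φ cos δ cos h = -0.042819 + 0.494762 = 0.451943.
Flux = S₀ · cos θ_z = 1361 × 0.451943 = 615.1 W/m².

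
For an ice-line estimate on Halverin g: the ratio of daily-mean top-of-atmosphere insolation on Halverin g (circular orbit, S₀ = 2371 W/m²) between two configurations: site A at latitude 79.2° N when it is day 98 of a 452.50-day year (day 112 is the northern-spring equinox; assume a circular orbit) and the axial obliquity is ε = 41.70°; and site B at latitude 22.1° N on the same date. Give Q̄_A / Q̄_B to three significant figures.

— Configuration A (φ=+79.2°):
Solar longitude: λ_s = 360° × (98 − 112)/452.50 = -11.138°, i.e. -11.138° + 360° = 348.862°.
sin δ = sin 41.70° × sin 348.862° = -0.12851, so δ = -7.383°.
cos H₀ = −tan(+79.2°) tan(-7.383°) = 0.6793, H₀ = 0.8240 rad.
Bracket: H₀ sin φ sin δ + cos φ cos δ sin H₀ = 0.8240×0.98229×-0.12851 + 0.18738×0.99171×0.73388 = -0.104017 + 0.136374 = 0.032357.
Q̄ = (S₀/π) × [bracket] = (2371/π) × 0.032357 = 24.420 W/m².
— Configuration B (φ=+22.1°):
cos H₀ = −tan(+22.1°) tan(-7.383°) = 0.0526, H₀ = 1.5182 rad.
Bracket: H₀ sin φ sin δ + cos φ cos δ sin H₀ = 1.5182×0.37622×-0.12851 + 0.92653×0.99171×0.99861 = -0.073402 + 0.917572 = 0.844170.
Q̄ = (S₀/π) × [bracket] = (2371/π) × 0.844170 = 637.11 W/m².
Ratio Q̄_A / Q̄_B = 24.420 / 637.11 = 0.03833.

Q̄_A / Q̄_B ≈ 0.0383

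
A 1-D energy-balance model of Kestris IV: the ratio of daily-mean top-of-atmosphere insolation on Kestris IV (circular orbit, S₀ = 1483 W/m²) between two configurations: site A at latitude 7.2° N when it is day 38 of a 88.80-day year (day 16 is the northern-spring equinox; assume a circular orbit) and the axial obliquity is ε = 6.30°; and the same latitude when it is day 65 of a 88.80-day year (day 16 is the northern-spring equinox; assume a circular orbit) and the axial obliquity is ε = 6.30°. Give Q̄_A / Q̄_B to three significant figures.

Q̄_A / Q̄_B ≈ 1.02

— Configuration A (φ=+7.2°):
Solar longitude: λ_s = 360° × (38 − 16)/88.80 = 89.189°.
sin δ = sin 6.30° × sin 89.189° = 0.10972, so δ = +6.299°.
cos H₀ = −tan(+7.2°) tan(+6.299°) = -0.0139, H₀ = 1.5847 rad.
Bracket: H₀ sin φ sin δ + cos φ cos δ sin H₀ = 1.5847×0.12533×0.10972 + 0.99211×0.99396×0.99990 = 0.021792 + 0.986019 = 1.007811.
Q̄ = (S₀/π) × [bracket] = (1483/π) × 1.007811 = 475.74 W/m².
— Configuration B (φ=+7.2°):
Solar longitude: λ_s = 360° × (65 − 16)/88.80 = 198.649°.
sin δ = sin 6.30° × sin 198.649° = -0.03509, so δ = -2.011°.
cos H₀ = −tan(+7.2°) tan(-2.011°) = 0.0044, H₀ = 1.5664 rad.
Bracket: H₀ sin φ sin δ + cos φ cos δ sin H₀ = 1.5664×0.12533×-0.03509 + 0.99211×0.99938×0.99999 = -0.006889 + 0.991485 = 0.984596.
Q̄ = (S₀/π) × [bracket] = (1483/π) × 0.984596 = 464.78 W/m².
Ratio Q̄_A / Q̄_B = 475.74 / 464.78 = 1.024.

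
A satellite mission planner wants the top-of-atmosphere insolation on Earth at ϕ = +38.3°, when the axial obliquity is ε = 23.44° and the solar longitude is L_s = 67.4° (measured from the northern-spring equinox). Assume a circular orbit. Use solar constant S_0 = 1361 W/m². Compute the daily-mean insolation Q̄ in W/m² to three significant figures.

Q̄ ≈ 487 W/m²

Solar declination: sin δ = sin ε · sin L_s = sin 23.44° × sin 67.4° = 0.36724, so δ = +21.546°.
cos h₀ = −tan(+38.3°) tan(+21.546°) = -0.3118, h₀ = 1.8879 rad.
Bracket: h₀ sin ϕ sin δ + cos ϕ cos δ sin h₀ = 1.8879×0.61978×0.36724 + 0.78478×0.93013×0.95014 = 0.429701 + 0.693552 = 1.123253.
Q̄ = (S_0/π) × [bracket] = (1361/π) × 1.123253 = 486.6 W/m².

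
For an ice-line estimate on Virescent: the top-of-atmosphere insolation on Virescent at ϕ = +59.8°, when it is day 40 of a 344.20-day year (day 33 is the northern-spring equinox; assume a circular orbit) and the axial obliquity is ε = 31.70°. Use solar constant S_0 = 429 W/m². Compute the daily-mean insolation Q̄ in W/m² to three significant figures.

Solar longitude: L_s = 360° × (40 − 33)/344.20 = 7.321°.
sin δ = sin 31.70° × sin 7.321° = 0.06696, so δ = +3.840°.
cos h₀ = −tan(+59.8°) tan(+3.840°) = -0.1153, h₀ = 1.6864 rad.
Bracket: h₀ sin ϕ sin δ + cos ϕ cos δ sin h₀ = 1.6864×0.86427×0.06696 + 0.50302×0.99776×0.99333 = 0.097595 + 0.498546 = 0.596141.
Q̄ = (S_0/π) × [bracket] = (429/π) × 0.596141 = 81.41 W/m².

Q̄ ≈ 81.4 W/m²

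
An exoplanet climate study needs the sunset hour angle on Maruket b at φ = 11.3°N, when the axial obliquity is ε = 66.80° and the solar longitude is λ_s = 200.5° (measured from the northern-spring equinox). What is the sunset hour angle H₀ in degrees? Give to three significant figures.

H₀ = 86.1°

Solar declination: sin δ = sin ε · sin λ_s = sin 66.80° × sin 200.5° = -0.32189, so δ = -18.777°.
cos H₀ = −tan φ · tan δ = −tan(+11.3°) × tan(-18.777°) = 0.0679, so H₀ = 1.5028 rad = 86.10°.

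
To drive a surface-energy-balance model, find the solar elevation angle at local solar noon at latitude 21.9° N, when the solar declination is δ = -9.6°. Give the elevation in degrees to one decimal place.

At local noon the hour angle is zero, so the zenith angle equals |ϕ − δ| = |+21.9° − (-9.600°)| = 31.500°.
Elevation = 90° − 31.500° = 58.5°.

58.5°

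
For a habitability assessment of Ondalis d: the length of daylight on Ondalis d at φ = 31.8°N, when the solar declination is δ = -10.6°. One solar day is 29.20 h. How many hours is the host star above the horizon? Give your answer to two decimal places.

cos H₀ = −tan φ · tan δ = −tan(+31.8°) × tan(-10.600°) = 0.1160, so H₀ = 1.4545 rad = 83.34°.
Daylight = 2H₀/(2π) × 29.20 h = (1.4545/π) × 29.20 = 13.52 h.

13.52 h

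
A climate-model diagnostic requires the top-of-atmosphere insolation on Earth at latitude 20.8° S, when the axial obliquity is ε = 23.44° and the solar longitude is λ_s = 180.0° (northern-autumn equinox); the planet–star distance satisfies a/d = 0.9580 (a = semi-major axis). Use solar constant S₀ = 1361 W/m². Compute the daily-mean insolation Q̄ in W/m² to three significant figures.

Q̄ ≈ 372 W/m²

Solar declination: sin δ = sin ε · sin λ_s = sin 23.44° × sin 180.0° = 0.00000, so δ = +0.000°.
cos H₀ = −tan(-20.8°) tan(+0.000°) = 0.0000, H₀ = 1.5708 rad.
Bracket: H₀ sin φ sin δ + cos φ cos δ sin H₀ = 1.5708×-0.35511×0.00000 + 0.93483×1.00000×1.00000 = -0.000000 + 0.934830 = 0.934830.
Inverse-square distance factor (a/d)² = 0.9580² = 0.917764.
Q̄ = (S₀/π) × 0.917764 × [bracket] = (1361/π) × 0.917764 × 0.934830 = 371.7 W/m².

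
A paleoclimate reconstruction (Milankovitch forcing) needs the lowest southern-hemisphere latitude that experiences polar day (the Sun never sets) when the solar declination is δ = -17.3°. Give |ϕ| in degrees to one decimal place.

|ϕ| = 72.7°

Polar day requires cos h₀ = −tan ϕ tan δ ≤ −1, i.e. tan ϕ tan δ ≥ 1.
The boundary is |tan ϕ| · |tan δ| = 1, so |ϕ| = 90° − |δ| = 90° − 17.3° = 72.7° in the southern hemisphere.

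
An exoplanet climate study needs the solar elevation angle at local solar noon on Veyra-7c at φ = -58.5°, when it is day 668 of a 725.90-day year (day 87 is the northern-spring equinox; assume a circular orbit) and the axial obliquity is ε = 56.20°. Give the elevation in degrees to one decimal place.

Solar longitude: λ_s = 360° × (668 − 87)/725.90 = 288.139°.
sin δ = sin 56.20° × sin 288.139° = -0.78969, so δ = -52.156°.
At local noon the hour angle is zero, so the zenith angle equals |φ − δ| = |-58.5° − (-52.156°)| = 6.344°.
Elevation = 90° − 6.344° = 83.7°.

83.7°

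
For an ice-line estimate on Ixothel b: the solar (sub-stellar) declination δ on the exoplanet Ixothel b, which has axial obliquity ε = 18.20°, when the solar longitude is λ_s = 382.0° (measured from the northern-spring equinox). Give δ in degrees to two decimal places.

δ = +6.72°

sin δ = sin ε · sin λ_s = sin 18.20° × sin 382.0° = 0.117003.
δ = arcsin(0.117003) = +6.72°.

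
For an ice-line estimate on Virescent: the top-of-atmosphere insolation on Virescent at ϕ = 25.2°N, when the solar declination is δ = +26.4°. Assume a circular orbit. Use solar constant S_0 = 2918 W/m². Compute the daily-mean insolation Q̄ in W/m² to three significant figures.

cos h₀ = −tan(+25.2°) tan(+26.400°) = -0.2336, h₀ = 1.8066 rad.
Bracket: h₀ sin ϕ sin δ + cos ϕ cos δ sin h₀ = 1.8066×0.42578×0.44464 + 0.90483×0.89571×0.97234 = 0.342023 + 0.788048 = 1.130071.
Q̄ = (S_0/π) × [bracket] = (2918/π) × 1.130071 = 1050 W/m².

Q̄ ≈ 1.05e+03 W/m²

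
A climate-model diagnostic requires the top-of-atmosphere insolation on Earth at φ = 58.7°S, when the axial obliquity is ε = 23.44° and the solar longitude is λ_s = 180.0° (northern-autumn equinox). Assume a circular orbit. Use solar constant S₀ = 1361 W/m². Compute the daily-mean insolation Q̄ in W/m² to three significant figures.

Solar declination: sin δ = sin ε · sin λ_s = sin 23.44° × sin 180.0° = 0.00000, so δ = +0.000°.
cos H₀ = −tan(-58.7°) tan(+0.000°) = 0.0000, H₀ = 1.5708 rad.
Bracket: H₀ sin φ sin δ + cos φ cos δ sin H₀ = 1.5708×-0.85446×0.00000 + 0.51952×1.00000×1.00000 = -0.000000 + 0.519520 = 0.519520.
Q̄ = (S₀/π) × [bracket] = (1361/π) × 0.519520 = 225.1 W/m².

Q̄ ≈ 225 W/m²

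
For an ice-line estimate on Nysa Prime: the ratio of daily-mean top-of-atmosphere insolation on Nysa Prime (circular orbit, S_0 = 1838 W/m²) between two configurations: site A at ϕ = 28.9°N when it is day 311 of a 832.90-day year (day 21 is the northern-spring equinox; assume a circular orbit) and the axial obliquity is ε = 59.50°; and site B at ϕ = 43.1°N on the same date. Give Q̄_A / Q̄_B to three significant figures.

Q̄_A / Q̄_B ≈ 0.824

— Configuration A (ϕ=+28.9°):
Solar longitude: L_s = 360° × (311 − 21)/832.90 = 125.345°.
sin δ = sin 59.50° × sin 125.345° = 0.70282, so δ = +44.653°.
cos h₀ = −tan(+28.9°) tan(+44.653°) = -0.5454, h₀ = 2.1476 rad.
Bracket: h₀ sin ϕ sin δ + cos ϕ cos δ sin h₀ = 2.1476×0.48328×0.70282 + 0.87546×0.71137×0.83818 = 0.729451 + 0.521998 = 1.251449.
Q̄ = (S_0/π) × [bracket] = (1838/π) × 1.251449 = 732.16 W/m².
— Configuration B (ϕ=+43.1°):
cos h₀ = −tan(+43.1°) tan(+44.653°) = -0.9245, h₀ = 2.7506 rad.
Bracket: h₀ sin ϕ sin δ + cos ϕ cos δ sin h₀ = 2.7506×0.68327×0.70282 + 0.73016×0.71137×0.38112 = 1.320882 + 0.197959 = 1.518841.
Q̄ = (S_0/π) × [bracket] = (1838/π) × 1.518841 = 888.60 W/m².
Ratio Q̄_A / Q̄_B = 732.16 / 888.60 = 0.8239.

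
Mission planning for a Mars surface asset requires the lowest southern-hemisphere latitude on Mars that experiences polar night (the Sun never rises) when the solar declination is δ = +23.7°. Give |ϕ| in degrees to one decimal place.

|ϕ| = 66.3°

Polar night requires cos h₀ = −tan ϕ tan δ ≥ 1, i.e. tan ϕ tan δ ≤ −1.
The boundary is |tan ϕ| · |tan δ| = 1, so |ϕ| = 90° − |δ| = 90° − 23.7° = 66.3° in the southern hemisphere.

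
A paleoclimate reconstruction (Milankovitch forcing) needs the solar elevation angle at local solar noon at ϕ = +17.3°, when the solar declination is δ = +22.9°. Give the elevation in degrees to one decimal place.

84.4°

At local noon the hour angle is zero, so the zenith angle equals |ϕ − δ| = |+17.3° − (+22.900°)| = 5.600°.
Elevation = 90° − 5.600° = 84.4°.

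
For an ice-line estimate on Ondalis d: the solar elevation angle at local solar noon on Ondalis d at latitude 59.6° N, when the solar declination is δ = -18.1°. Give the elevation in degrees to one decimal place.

12.3°

At local noon the hour angle is zero, so the zenith angle equals |ϕ − δ| = |+59.6° − (-18.100°)| = 77.700°.
Elevation = 90° − 77.700° = 12.3°.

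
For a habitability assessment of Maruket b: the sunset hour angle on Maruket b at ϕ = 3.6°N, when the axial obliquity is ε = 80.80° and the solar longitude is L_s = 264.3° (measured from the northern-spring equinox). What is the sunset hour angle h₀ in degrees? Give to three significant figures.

Solar declination: sin δ = sin ε · sin L_s = sin 80.80° × sin 264.3° = -0.98226, so δ = -79.190°.
cos h₀ = −tan ϕ · tan δ = −tan(+3.6°) × tan(-79.190°) = 0.3295, so h₀ = 1.2350 rad = 70.76°.

h₀ = 70.8°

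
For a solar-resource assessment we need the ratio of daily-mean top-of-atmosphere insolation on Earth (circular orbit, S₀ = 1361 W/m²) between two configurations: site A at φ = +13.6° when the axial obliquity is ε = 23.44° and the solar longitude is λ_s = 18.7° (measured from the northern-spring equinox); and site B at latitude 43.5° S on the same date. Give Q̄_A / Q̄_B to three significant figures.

Q̄_A / Q̄_B ≈ 1.72

— Configuration A (φ=+13.6°):
Solar declination: sin δ = sin ε · sin λ_s = sin 23.44° × sin 18.7° = 0.12754, so δ = +7.327°.
cos H₀ = −tan(+13.6°) tan(+7.327°) = -0.0311, H₀ = 1.6019 rad.
Bracket: H₀ sin φ sin δ + cos φ cos δ sin H₀ = 1.6019×0.23514×0.12754 + 0.97196×0.99183×0.99952 = 0.048041 + 0.963556 = 1.011597.
Q̄ = (S₀/π) × [bracket] = (1361/π) × 1.011597 = 438.24 W/m².
— Configuration B (φ=-43.5°):
cos H₀ = −tan(-43.5°) tan(+7.327°) = 0.1220, H₀ = 1.4485 rad.
Bracket: H₀ sin φ sin δ + cos φ cos δ sin H₀ = 1.4485×-0.68835×0.12754 + 0.72537×0.99183×0.99253 = -0.127167 + 0.714069 = 0.586902.
Q̄ = (S₀/π) × [bracket] = (1361/π) × 0.586902 = 254.26 W/m².
Ratio Q̄_A / Q̄_B = 438.24 / 254.26 = 1.724.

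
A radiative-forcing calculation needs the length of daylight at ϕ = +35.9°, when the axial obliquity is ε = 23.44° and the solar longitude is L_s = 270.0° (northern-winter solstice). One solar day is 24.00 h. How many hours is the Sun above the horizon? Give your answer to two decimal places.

9.56 h

Solar declination: sin δ = sin ε · sin L_s = sin 23.44° × sin 270.0° = -0.39779, so δ = -23.440°.
cos h₀ = −tan ϕ · tan δ = −tan(+35.9°) × tan(-23.440°) = 0.3139, so h₀ = 1.2516 rad = 71.71°.
Daylight = 2h₀/(2π) × 24.00 h = (1.2516/π) × 24.00 = 9.56 h.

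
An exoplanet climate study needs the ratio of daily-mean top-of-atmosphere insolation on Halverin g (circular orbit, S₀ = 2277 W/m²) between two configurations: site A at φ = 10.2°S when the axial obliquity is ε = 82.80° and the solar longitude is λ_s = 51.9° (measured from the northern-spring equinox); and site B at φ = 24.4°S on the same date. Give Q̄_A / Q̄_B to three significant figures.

— Configuration A (φ=-10.2°):
Solar declination: sin δ = sin ε · sin λ_s = sin 82.80° × sin 51.9° = 0.78073, so δ = +51.327°.
cos H₀ = −tan(-10.2°) tan(+51.327°) = 0.2248, H₀ = 1.3441 rad.
Bracket: H₀ sin φ sin δ + cos φ cos δ sin H₀ = 1.3441×-0.17708×0.78073 + 0.98420×0.62487×0.97440 = -0.185824 + 0.599253 = 0.413429.
Q̄ = (S₀/π) × [bracket] = (2277/π) × 0.413429 = 299.65 W/m².
— Configuration B (φ=-24.4°):
cos H₀ = −tan(-24.4°) tan(+51.327°) = 0.5668, H₀ = 0.9682 rad.
Bracket: H₀ sin φ sin δ + cos φ cos δ sin H₀ = 0.9682×-0.41310×0.78073 + 0.91068×0.62487×0.82388 = -0.312263 + 0.468834 = 0.156571.
Q̄ = (S₀/π) × [bracket] = (2277/π) × 0.156571 = 113.48 W/m².
Ratio Q̄_A / Q̄_B = 299.65 / 113.48 = 2.641.

Q̄_A / Q̄_B ≈ 2.64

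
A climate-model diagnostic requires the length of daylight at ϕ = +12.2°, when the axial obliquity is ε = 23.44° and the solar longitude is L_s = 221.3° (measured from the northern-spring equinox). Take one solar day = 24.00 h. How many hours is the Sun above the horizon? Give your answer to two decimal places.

11.55 h

Solar declination: sin δ = sin ε · sin L_s = sin 23.44° × sin 221.3° = -0.26254, so δ = -15.221°.
cos h₀ = −tan ϕ · tan δ = −tan(+12.2°) × tan(-15.221°) = 0.0588, so h₀ = 1.5119 rad = 86.63°.
Daylight = 2h₀/(2π) × 24.00 h = (1.5119/π) × 24.00 = 11.55 h.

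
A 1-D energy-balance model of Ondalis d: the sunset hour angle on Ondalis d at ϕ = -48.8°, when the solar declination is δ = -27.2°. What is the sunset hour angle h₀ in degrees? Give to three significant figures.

h₀ = 126°

cos h₀ = −tan ϕ · tan δ = −tan(-48.8°) × tan(-27.200°) = -0.5871, so h₀ = 2.1982 rad = 125.95°.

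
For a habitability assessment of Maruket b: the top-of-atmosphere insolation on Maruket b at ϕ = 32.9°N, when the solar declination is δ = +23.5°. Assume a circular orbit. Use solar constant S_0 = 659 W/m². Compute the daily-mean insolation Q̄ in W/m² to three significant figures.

Q̄ ≈ 239 W/m²

cos h₀ = −tan(+32.9°) tan(+23.500°) = -0.2813, h₀ = 1.8559 rad.
Bracket: h₀ sin ϕ sin δ + cos ϕ cos δ sin h₀ = 1.8559×0.54317×0.39875 + 0.83962×0.91706×0.95962 = 0.401968 + 0.738890 = 1.140858.
Q̄ = (S_0/π) × [bracket] = (659/π) × 1.140858 = 239.3 W/m².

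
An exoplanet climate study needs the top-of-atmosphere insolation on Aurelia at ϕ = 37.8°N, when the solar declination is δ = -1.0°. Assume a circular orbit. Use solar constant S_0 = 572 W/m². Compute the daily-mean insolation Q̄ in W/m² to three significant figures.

cos h₀ = −tan(+37.8°) tan(-1.000°) = 0.0135, h₀ = 1.5573 rad.
Bracket: h₀ sin ϕ sin δ + cos ϕ cos δ sin h₀ = 1.5573×0.61291×-0.01745 + 0.79016×0.99985×0.99991 = -0.016656 + 0.789970 = 0.773314.
Q̄ = (S_0/π) × [bracket] = (572/π) × 0.773314 = 140.8 W/m².

Q̄ ≈ 141 W/m²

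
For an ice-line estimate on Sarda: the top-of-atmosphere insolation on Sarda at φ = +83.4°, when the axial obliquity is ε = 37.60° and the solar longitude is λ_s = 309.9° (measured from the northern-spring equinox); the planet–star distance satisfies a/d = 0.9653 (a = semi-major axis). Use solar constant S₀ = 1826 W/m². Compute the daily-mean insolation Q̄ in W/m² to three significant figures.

Q̄ ≈ 0.00 W/m²

Solar declination: sin δ = sin ε · sin λ_s = sin 37.60° × sin 309.9° = -0.46808, so δ = -27.910°.
cos H₀ = −tan(+83.4°) tan(-27.910°) = 4.5780 ≥ 1 ⇒ polar night, H₀ = 0 and Q̄ = 0.
Inverse-square distance factor (a/d)² = 0.9653² = 0.931804.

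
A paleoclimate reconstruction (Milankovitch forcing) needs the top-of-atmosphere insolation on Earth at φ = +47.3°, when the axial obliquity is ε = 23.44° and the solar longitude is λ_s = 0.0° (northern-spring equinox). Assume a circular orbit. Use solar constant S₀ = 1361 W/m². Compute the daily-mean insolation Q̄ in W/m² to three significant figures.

Solar declination: sin δ = sin ε · sin λ_s = sin 23.44° × sin 0.0° = 0.00000, so δ = +0.000°.
cos H₀ = −tan(+47.3°) tan(+0.000°) = -0.0000, H₀ = 1.5708 rad.
Bracket: H₀ sin φ sin δ + cos φ cos δ sin H₀ = 1.5708×0.73491×0.00000 + 0.67816×1.00000×1.00000 = 0.000000 + 0.678160 = 0.678160.
Q̄ = (S₀/π) × [bracket] = (1361/π) × 0.678160 = 293.8 W/m².

Q̄ ≈ 294 W/m²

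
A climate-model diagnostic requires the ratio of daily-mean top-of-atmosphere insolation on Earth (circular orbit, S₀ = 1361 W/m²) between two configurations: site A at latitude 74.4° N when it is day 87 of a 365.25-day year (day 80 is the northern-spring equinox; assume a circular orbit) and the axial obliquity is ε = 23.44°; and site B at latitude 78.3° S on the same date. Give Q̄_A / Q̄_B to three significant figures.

— Configuration A (φ=+74.4°):
Solar longitude: λ_s = 360° × (87 − 80)/365.25 = 6.899°.
sin δ = sin 23.44° × sin 6.899° = 0.04778, so δ = +2.739°.
cos H₀ = −tan(+74.4°) tan(+2.739°) = -0.1713, H₀ = 1.7430 rad.
Bracket: H₀ sin φ sin δ + cos φ cos δ sin H₀ = 1.7430×0.96316×0.04778 + 0.26892×0.99886×0.98521 = 0.080212 + 0.264641 = 0.344853.
Q̄ = (S₀/π) × [bracket] = (1361/π) × 0.344853 = 149.40 W/m².
— Configuration B (φ=-78.3°):
cos H₀ = −tan(-78.3°) tan(+2.739°) = 0.2310, H₀ = 1.3377 rad.
Bracket: H₀ sin φ sin δ + cos φ cos δ sin H₀ = 1.3377×-0.97922×0.04778 + 0.20279×0.99886×0.97295 = -0.062587 + 0.197080 = 0.134493.
Q̄ = (S₀/π) × [bracket] = (1361/π) × 0.134493 = 58.265 W/m².
Ratio Q̄_A / Q̄_B = 149.40 / 58.265 = 2.564.

Q̄_A / Q̄_B ≈ 2.56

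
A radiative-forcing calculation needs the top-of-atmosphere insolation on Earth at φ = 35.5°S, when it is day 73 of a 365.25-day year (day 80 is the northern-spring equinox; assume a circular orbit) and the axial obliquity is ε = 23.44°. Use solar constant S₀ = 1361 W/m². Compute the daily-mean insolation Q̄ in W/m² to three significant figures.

Solar longitude: λ_s = 360° × (73 − 80)/365.25 = -6.899°, i.e. -6.899° + 360° = 353.101°.
sin δ = sin 23.44° × sin 353.101° = -0.04778, so δ = -2.739°.
cos H₀ = −tan(-35.5°) tan(-2.739°) = -0.0341, H₀ = 1.6049 rad.
Bracket: H₀ sin φ sin δ + cos φ cos δ sin H₀ = 1.6049×-0.58070×-0.04778 + 0.81412×0.99886×0.99942 = 0.044529 + 0.812720 = 0.857249.
Q̄ = (S₀/π) × [bracket] = (1361/π) × 0.857249 = 371.4 W/m².

Q̄ ≈ 371 W/m²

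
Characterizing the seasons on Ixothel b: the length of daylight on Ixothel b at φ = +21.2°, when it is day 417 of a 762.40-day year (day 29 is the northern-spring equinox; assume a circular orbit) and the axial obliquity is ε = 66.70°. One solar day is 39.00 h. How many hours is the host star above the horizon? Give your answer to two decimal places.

19.25 h

Solar longitude: λ_s = 360° × (417 − 29)/762.40 = 183.211°.
sin δ = sin 66.70° × sin 183.211° = -0.05144, so δ = -2.949°.
cos H₀ = −tan φ · tan δ = −tan(+21.2°) × tan(-2.949°) = 0.0200, so H₀ = 1.5508 rad = 88.86°.
Daylight = 2H₀/(2π) × 39.00 h = (1.5508/π) × 39.00 = 19.25 h.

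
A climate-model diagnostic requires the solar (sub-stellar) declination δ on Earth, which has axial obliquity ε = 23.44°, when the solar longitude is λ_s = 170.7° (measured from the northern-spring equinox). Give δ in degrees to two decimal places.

δ = +3.69°

sin δ = sin ε · sin λ_s = sin 23.44° × sin 170.7° = 0.064284.
δ = arcsin(0.064284) = +3.69°.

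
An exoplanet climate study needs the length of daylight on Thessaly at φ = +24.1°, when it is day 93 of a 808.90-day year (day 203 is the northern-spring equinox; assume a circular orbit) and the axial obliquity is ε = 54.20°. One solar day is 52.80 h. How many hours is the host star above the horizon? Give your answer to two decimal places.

Solar longitude: λ_s = 360° × (93 − 203)/808.90 = -48.955°, i.e. -48.955° + 360° = 311.045°.
sin δ = sin 54.20° × sin 311.045° = -0.61170, so δ = -37.713°.
cos H₀ = −tan φ · tan δ = −tan(+24.1°) × tan(-37.713°) = 0.3459, so H₀ = 1.2176 rad = 69.76°.
Daylight = 2H₀/(2π) × 52.80 h = (1.2176/π) × 52.80 = 20.46 h.

20.46 h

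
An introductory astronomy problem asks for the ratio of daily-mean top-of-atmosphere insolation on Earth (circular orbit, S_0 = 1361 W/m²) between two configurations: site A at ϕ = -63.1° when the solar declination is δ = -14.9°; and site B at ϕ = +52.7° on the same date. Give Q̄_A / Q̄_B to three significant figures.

— Configuration A (ϕ=-63.1°):
cos h₀ = −tan(-63.1°) tan(-14.900°) = -0.5245, h₀ = 2.1229 rad.
Bracket: h₀ sin ϕ sin δ + cos ϕ cos δ sin h₀ = 2.1229×-0.89180×-0.25713 + 0.45243×0.96638×0.85143 = 0.486799 + 0.372262 = 0.859061.
Q̄ = (S_0/π) × [bracket] = (1361/π) × 0.859061 = 372.16 W/m².
— Configuration B (ϕ=+52.7°):
cos h₀ = −tan(+52.7°) tan(-14.900°) = 0.3493, h₀ = 1.2140 rad.
Bracket: h₀ sin ϕ sin δ + cos ϕ cos δ sin h₀ = 1.2140×0.79547×-0.25713 + 0.60599×0.96638×0.93702 = -0.248311 + 0.548734 = 0.300423.
Q̄ = (S_0/π) × [bracket] = (1361/π) × 0.300423 = 130.15 W/m².
Ratio Q̄_A / Q̄_B = 372.16 / 130.15 = 2.859.

Q̄_A / Q̄_B ≈ 2.86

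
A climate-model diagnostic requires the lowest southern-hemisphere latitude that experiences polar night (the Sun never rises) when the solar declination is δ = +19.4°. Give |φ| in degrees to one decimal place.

Polar night requires cos H₀ = −tan φ tan δ ≥ 1, i.e. tan φ tan δ ≤ −1.
The boundary is |tan φ| · |tan δ| = 1, so |φ| = 90° − |δ| = 90° − 19.4° = 70.6° in the southern hemisphere.

|φ| = 70.6°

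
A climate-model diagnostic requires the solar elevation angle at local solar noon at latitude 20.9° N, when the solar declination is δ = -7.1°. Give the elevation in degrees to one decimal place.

At local noon the hour angle is zero, so the zenith angle equals |ϕ − δ| = |+20.9° − (-7.100°)| = 28.000°.
Elevation = 90° − 28.000° = 62.0°.

62.0°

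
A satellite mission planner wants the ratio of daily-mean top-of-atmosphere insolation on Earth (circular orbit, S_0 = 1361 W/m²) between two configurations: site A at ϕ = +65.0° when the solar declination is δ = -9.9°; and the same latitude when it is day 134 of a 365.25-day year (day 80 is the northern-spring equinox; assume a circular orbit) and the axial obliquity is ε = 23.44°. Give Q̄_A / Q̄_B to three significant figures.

— Configuration A (ϕ=+65.0°):
cos h₀ = −tan(+65.0°) tan(-9.900°) = 0.3743, h₀ = 1.1872 rad.
Bracket: h₀ sin ϕ sin δ + cos ϕ cos δ sin h₀ = 1.1872×0.90631×-0.17193 + 0.42262×0.98511×0.92732 = -0.184992 + 0.386069 = 0.201077.
Q̄ = (S_0/π) × [bracket] = (1361/π) × 0.201077 = 87.111 W/m².
— Configuration B (ϕ=+65.0°):
Solar longitude: L_s = 360° × (134 − 80)/365.25 = 53.224°.
sin δ = sin 23.44° × sin 53.224° = 0.31862, so δ = +18.580°.
cos h₀ = −tan(+65.0°) tan(+18.580°) = -0.7209, h₀ = 2.3758 rad.
Bracket: h₀ sin ϕ sin δ + cos ϕ cos δ sin h₀ = 2.3758×0.90631×0.31862 + 0.42262×0.94788×0.69309 = 0.686056 + 0.277647 = 0.963703.
Q̄ = (S_0/π) × [bracket] = (1361/π) × 0.963703 = 417.50 W/m².
Ratio Q̄_A / Q̄_B = 87.111 / 417.50 = 0.2086.

Q̄_A / Q̄_B ≈ 0.209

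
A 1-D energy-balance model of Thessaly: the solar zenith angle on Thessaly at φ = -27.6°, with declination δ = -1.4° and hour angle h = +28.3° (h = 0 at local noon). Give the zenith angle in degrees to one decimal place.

θ_z = 37.7°

cos θ_z = sin φ sin δ + cos φ cos δ cos h = 0.011319 + 0.780049 = 0.791368.
θ_z = arccos(0.791368) = 37.7°.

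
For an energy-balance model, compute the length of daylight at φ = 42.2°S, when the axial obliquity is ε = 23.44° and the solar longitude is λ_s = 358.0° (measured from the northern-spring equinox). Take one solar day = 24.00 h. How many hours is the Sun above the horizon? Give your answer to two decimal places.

12.10 h

Solar declination: sin δ = sin ε · sin λ_s = sin 23.44° × sin 358.0° = -0.01388, so δ = -0.795°.
cos H₀ = −tan φ · tan δ = −tan(-42.2°) × tan(-0.795°) = -0.0126, so H₀ = 1.5834 rad = 90.72°.
Daylight = 2H₀/(2π) × 24.00 h = (1.5834/π) × 24.00 = 12.10 h.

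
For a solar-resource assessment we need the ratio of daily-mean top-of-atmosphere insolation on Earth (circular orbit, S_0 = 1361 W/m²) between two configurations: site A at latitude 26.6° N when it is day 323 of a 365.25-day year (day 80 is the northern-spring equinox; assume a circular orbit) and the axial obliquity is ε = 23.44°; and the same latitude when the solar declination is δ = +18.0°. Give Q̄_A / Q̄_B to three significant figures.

Q̄_A / Q̄_B ≈ 0.568

— Configuration A (ϕ=+26.6°):
Solar longitude: L_s = 360° × (323 − 80)/365.25 = 239.507°.
sin δ = sin 23.44° × sin 239.507° = -0.34277, so δ = -20.046°.
cos h₀ = −tan(+26.6°) tan(-20.046°) = 0.1827, h₀ = 1.3870 rad.
Bracket: h₀ sin ϕ sin δ + cos ϕ cos δ sin h₀ = 1.3870×0.44776×-0.34277 + 0.89415×0.93942×0.98317 = -0.212875 + 0.825845 = 0.612970.
Q̄ = (S_0/π) × [bracket] = (1361/π) × 0.612970 = 265.55 W/m².
— Configuration B (ϕ=+26.6°):
cos h₀ = −tan(+26.6°) tan(+18.000°) = -0.1627, h₀ = 1.7342 rad.
Bracket: h₀ sin ϕ sin δ + cos ϕ cos δ sin h₀ = 1.7342×0.44776×0.30902 + 0.89415×0.95106×0.98667 = 0.239956 + 0.839055 = 1.079011.
Q̄ = (S_0/π) × [bracket] = (1361/π) × 1.079011 = 467.45 W/m².
Ratio Q̄_A / Q̄_B = 265.55 / 467.45 = 0.5681.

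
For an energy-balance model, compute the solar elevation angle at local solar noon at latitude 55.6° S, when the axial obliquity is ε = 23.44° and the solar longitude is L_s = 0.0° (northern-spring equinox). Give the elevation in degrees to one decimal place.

Solar declination: sin δ = sin ε · sin L_s = sin 23.44° × sin 0.0° = 0.00000, so δ = +0.000°.
At local noon the hour angle is zero, so the zenith angle equals |ϕ − δ| = |-55.6° − (+0.000°)| = 55.600°.
Elevation = 90° − 55.600° = 34.4°.

34.4°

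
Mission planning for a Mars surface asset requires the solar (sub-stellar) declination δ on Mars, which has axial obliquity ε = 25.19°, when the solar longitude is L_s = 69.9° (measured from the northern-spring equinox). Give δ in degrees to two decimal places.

δ = +23.56°

sin δ = sin ε · sin L_s = sin 25.19° × sin 69.9° = 0.399699.
δ = arcsin(0.399699) = +23.56°.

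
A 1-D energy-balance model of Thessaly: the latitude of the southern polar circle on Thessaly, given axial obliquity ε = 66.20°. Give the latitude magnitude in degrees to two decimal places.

23.80°

The polar circle is the lowest latitude that experiences at least one full rotation of continuous darkness at the northern-summer solstice; it lies at |ϕ| = 90° − ε = 90° − 66.20° = 23.80°.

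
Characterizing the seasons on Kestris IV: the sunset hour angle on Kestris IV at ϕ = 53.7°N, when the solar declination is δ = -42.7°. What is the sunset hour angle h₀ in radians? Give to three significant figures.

cos h₀ = −tan ϕ · tan δ = 1.2562 ≥ 1, so the host star never rises (polar night) and h₀ = 0.

h₀ = 0.00 rad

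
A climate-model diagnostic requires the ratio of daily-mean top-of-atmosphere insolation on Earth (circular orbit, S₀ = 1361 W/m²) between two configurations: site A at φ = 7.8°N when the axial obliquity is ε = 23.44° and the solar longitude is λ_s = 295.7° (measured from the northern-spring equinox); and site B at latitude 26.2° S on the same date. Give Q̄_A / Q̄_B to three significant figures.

— Configuration A (φ=+7.8°):
Solar declination: sin δ = sin ε · sin λ_s = sin 23.44° × sin 295.7° = -0.35844, so δ = -21.004°.
cos H₀ = −tan(+7.8°) tan(-21.004°) = 0.0526, H₀ = 1.5182 rad.
Bracket: H₀ sin φ sin δ + cos φ cos δ sin H₀ = 1.5182×0.13572×-0.35844 + 0.99075×0.93355×0.99862 = -0.073857 + 0.923638 = 0.849781.
Q̄ = (S₀/π) × [bracket] = (1361/π) × 0.849781 = 368.14 W/m².
— Configuration B (φ=-26.2°):
cos H₀ = −tan(-26.2°) tan(-21.004°) = -0.1889, H₀ = 1.7609 rad.
Bracket: H₀ sin φ sin δ + cos φ cos δ sin H₀ = 1.7609×-0.44151×-0.35844 + 0.89726×0.93355×0.98199 = 0.278671 + 0.822551 = 1.101222.
Q̄ = (S₀/π) × [bracket] = (1361/π) × 1.101222 = 477.07 W/m².
Ratio Q̄_A / Q̄_B = 368.14 / 477.07 = 0.7717.

Q̄_A / Q̄_B ≈ 0.772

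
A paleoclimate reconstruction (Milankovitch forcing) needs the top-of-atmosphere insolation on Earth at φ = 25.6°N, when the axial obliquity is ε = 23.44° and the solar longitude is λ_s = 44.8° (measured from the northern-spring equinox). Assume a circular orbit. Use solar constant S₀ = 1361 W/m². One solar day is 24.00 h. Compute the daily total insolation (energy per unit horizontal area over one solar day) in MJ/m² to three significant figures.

Solar declination: sin δ = sin ε · sin λ_s = sin 23.44° × sin 44.8° = 0.28030, so δ = +16.278°.
cos H₀ = −tan(+25.6°) tan(+16.278°) = -0.1399, H₀ = 1.7112 rad.
Bracket: H₀ sin φ sin δ + cos φ cos δ sin H₀ = 1.7112×0.43209×0.28030 + 0.90183×0.95991×0.99017 = 0.207252 + 0.857166 = 1.064418.
Q̄ = (S₀/π) × [bracket] = (1361/π) × 1.064418 = 461.13 W/m².
Daily total = Q̄ × 24.00 h × 3600 s/h = 461.13 × 24.00 × 3600 / 10⁶ = 39.84 MJ/m².

39.8 MJ/m²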